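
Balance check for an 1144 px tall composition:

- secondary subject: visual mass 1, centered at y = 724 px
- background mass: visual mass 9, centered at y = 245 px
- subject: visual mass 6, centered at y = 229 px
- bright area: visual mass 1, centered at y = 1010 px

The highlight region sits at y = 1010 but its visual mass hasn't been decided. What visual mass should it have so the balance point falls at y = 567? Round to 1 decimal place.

Fixed elements: Σw = 1 + 9 + 6 + 1 = 17, Σw·y = 1·724 + 9·245 + 6·229 + 1·1010 = 5313.
Set Σw·y/Σw = 567: (5313 + 1010w) = 567·(17 + w).
Rearranging, w·(1010 − 567) = 567·17 − 5313 = 4326, so w ≈ 4326/443 = 9.77.

w ≈ 9.8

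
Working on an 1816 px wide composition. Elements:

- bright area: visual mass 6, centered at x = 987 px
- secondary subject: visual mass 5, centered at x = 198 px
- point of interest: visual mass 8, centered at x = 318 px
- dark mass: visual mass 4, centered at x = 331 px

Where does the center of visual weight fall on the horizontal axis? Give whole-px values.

Weights sum to 6 + 5 + 8 + 4 = 23.
x: (6·987 + 5·198 + 8·318 + 4·331) / 23 = 10780 / 23 ≈ 468.70

x ≈ 469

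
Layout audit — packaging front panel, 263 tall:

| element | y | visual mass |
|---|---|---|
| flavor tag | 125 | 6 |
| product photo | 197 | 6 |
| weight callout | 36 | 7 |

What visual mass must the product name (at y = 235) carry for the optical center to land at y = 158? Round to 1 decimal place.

Known weights sum to 6 + 6 + 7 = 19; their moment is 6·125 + 6·197 + 7·36 = 2184.
For the centroid to hit 158: (2184 + w·235) / (19 + w) = 158.
Rearranging, w·(235 − 158) = 158·19 − 2184 = 818, so w ≈ 818/77 = 10.62.

w ≈ 10.6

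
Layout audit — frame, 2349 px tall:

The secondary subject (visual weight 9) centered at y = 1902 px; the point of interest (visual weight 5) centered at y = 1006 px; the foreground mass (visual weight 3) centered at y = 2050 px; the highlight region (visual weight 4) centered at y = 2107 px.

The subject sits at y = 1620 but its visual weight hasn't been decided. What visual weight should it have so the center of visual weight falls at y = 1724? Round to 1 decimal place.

Known weights sum to 9 + 5 + 3 + 4 = 21; their moment is 9·1902 + 5·1006 + 3·2050 + 4·2107 = 36726.
Balance at y = 1724 requires (36726 + w·1620) / (21 + w) = 1724.
So w = (1724·21 − 36726)/(1620 − 1724) = -522/-104 ≈ 5.02.

w ≈ 5.0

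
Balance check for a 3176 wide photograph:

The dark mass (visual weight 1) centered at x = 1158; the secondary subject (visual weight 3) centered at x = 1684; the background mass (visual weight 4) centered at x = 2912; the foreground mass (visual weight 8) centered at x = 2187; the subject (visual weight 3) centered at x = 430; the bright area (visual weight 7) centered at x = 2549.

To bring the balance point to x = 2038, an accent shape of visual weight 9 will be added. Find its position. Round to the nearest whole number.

After adding the accent shape, total weight = 1 + 3 + 4 + 8 + 3 + 7 + 9 = 35.
x: target moment 35×2038 = 71330; current 1·1158 + 3·1684 + 4·2912 + 8·2187 + 3·430 + 7·2549 = 54487; the accent shape supplies 16843, so x = 16843/9 ≈ 1871.44.

x ≈ 1871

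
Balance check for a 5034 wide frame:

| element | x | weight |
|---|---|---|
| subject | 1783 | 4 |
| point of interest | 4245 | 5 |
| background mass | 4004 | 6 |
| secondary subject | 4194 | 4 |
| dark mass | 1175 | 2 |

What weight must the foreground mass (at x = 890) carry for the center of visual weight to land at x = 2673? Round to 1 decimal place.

w ≈ 8.6

Existing Σw = 21 (4 + 5 + 6 + 4 + 2); existing moment 4·1783 + 5·4245 + 6·4004 + 4·4194 + 2·1175 = 71507.
Balance at x = 2673 requires (71507 + w·890) / (21 + w) = 2673.
Rearranging, w·(890 − 2673) = 2673·21 − 71507 = -15374, so w ≈ -15374/-1783 = 8.62.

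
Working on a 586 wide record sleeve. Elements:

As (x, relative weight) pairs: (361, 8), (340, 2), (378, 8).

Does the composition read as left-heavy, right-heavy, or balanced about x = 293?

Σw = 8 + 2 + 8 = 18.
Σw·x = 8·361 + 2·340 + 8·378 = 6592, so x̄ = 6592/18 ≈ 366.22.
366.2 vs midline 293 → right-heavy.

right-heavy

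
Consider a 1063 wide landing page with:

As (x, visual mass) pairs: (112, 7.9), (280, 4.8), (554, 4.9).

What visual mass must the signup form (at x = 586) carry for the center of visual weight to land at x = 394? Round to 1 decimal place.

Existing Σw = 17.6 (7.9 + 4.8 + 4.9); existing moment 7.9·112 + 4.8·280 + 4.9·554 = 4943.4.
For the centroid to hit 394: (4943.4 + w·586) / (17.6 + w) = 394.
So w = (394·17.6 − 4943.4)/(586 − 394) = 1991.0/192 ≈ 10.37.

w ≈ 10.4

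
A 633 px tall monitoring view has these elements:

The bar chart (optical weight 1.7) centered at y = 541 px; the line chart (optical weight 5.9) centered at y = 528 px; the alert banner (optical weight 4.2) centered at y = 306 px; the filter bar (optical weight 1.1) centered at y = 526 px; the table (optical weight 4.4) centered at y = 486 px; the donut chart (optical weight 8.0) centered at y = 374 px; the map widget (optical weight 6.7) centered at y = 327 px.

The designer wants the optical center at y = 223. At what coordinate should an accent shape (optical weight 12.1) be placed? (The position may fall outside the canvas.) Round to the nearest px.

y ≈ -280

After adding the accent shape, total weight = 1.7 + 5.9 + 4.2 + 1.1 + 4.4 + 8.0 + 6.7 + 12.1 = 44.1.
Along y: (13220.0 + 12.1·y) / 44.1 = 223 (existing moment 1.7·541 + 5.9·528 + 4.2·306 + 1.1·526 + 4.4·486 + 8.0·374 + 6.7·327 = 13220.0) ⇒ y = (9834.3 − 13220.0) / 12.1 ≈ -279.81.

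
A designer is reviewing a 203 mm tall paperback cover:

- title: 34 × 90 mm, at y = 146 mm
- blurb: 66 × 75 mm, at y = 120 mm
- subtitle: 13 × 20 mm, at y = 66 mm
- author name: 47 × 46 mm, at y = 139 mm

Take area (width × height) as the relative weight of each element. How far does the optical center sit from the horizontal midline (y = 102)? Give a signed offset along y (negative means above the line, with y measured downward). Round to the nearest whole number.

Areas → weights: title 34·90 = 3060, blurb 66·75 = 4950, subtitle 13·20 = 260, author name 47·46 = 2162; Σw = 10432.
Σw·y = 3060·146 + 4950·120 + 260·66 + 2162·139 = 1358438, so ȳ = 1358438/10432 ≈ 130.22.
Offset from y = 102: 130.22 − 102 ≈ 28.22.

≈ 28 mm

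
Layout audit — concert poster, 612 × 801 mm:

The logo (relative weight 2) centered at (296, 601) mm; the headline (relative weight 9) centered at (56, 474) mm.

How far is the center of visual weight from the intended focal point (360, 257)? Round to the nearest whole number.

≈ 354 mm

Σw = 2 + 9 = 11.
Σw·x = 2·296 + 9·56 = 1096, so x̄ = 1096/11 ≈ 99.64.
Σw·y = 2·601 + 9·474 = 5468, so ȳ = 5468/11 ≈ 497.09.
Relative to (360, 257): Δ = (-260.36, 240.09); |Δ| = √(-260.36² + 240.09²) ≈ 354.17.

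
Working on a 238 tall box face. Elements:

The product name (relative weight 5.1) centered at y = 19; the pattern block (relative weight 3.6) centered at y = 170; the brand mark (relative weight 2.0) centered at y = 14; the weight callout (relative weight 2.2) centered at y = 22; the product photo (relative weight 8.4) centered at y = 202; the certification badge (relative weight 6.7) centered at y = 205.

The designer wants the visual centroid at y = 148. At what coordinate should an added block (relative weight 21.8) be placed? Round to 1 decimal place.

With the added block, Σw becomes 5.1 + 3.6 + 2.0 + 2.2 + 8.4 + 6.7 + 21.8 = 49.8.
y: target moment 49.8×148 = 7370.4; current 5.1·19 + 3.6·170 + 2.0·14 + 2.2·22 + 8.4·202 + 6.7·205 = 3855.6; the added block supplies 3514.8, so y = 3514.8/21.8 ≈ 161.23.

y ≈ 161.2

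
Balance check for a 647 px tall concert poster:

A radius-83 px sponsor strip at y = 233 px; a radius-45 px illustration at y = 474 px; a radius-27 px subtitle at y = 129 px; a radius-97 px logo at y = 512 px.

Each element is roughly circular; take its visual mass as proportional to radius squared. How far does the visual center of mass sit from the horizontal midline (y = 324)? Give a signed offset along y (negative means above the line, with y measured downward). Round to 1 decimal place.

Weights ∝ r²: sponsor strip 83² = 6889, illustration 45² = 2025, subtitle 27² = 729, logo 97² = 9409; Σw = 19052.
y: (6889·233 + 2025·474 + 729·129 + 9409·512) / 19052 = 7476436 / 19052 ≈ 392.42
Against y = 324, that's 392.42 − 324 = 68.42.

≈ 68.4 px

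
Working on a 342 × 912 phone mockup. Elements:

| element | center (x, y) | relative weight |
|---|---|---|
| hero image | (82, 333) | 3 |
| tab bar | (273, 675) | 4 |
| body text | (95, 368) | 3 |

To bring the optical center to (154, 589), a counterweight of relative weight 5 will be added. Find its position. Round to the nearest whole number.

After adding the counterweight, total weight = 3 + 4 + 3 + 5 = 15.
Along x: (1623 + 5·x) / 15 = 154 (existing moment 3·82 + 4·273 + 3·95 = 1623) ⇒ x = (2310 − 1623) / 5 ≈ 137.40.
Along y: (4803 + 5·y) / 15 = 589 (existing moment 3·333 + 4·675 + 3·368 = 4803) ⇒ y = (8835 − 4803) / 5 ≈ 806.40.

(137, 806)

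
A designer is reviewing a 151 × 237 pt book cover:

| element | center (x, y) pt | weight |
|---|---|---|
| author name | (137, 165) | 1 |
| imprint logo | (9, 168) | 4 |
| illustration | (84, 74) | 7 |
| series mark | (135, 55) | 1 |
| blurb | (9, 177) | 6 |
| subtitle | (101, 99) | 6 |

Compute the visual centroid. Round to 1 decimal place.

Weights sum to 1 + 4 + 7 + 1 + 6 + 6 = 25.
Σw·x = 1·137 + 4·9 + 7·84 + 1·135 + 6·9 + 6·101 = 1556, so x̄ = 1556/25 ≈ 62.24.
Σw·y = 1·165 + 4·168 + 7·74 + 1·55 + 6·177 + 6·99 = 3066, so ȳ = 3066/25 ≈ 122.64.

(62.2, 122.6)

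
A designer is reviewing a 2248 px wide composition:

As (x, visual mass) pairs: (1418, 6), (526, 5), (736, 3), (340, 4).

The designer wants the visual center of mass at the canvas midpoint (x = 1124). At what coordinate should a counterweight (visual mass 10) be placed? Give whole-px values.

x ≈ 1677

After adding the counterweight, total weight = 6 + 5 + 3 + 4 + 10 = 28.
x: need Σw·x = 28·1124 = 31472. Existing = 6·1418 + 5·526 + 3·736 + 4·340 = 14706. Remainder 16766 / 10 ≈ 1676.60.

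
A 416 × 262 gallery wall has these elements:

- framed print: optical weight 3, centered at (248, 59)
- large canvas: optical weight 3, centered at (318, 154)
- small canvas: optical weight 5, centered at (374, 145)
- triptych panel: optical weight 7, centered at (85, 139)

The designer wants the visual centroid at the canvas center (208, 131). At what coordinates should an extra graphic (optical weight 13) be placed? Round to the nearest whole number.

(176, 133)

New total weight: (3 + 3 + 5 + 7) + 13 = 31.
x: need Σw·x = 31·208 = 6448. Existing = 3·248 + 3·318 + 5·374 + 7·85 = 4163. Remainder 2285 / 13 ≈ 175.77.
y: need Σw·y = 31·131 = 4061. Existing = 3·59 + 3·154 + 5·145 + 7·139 = 2337. Remainder 1724 / 13 ≈ 132.62.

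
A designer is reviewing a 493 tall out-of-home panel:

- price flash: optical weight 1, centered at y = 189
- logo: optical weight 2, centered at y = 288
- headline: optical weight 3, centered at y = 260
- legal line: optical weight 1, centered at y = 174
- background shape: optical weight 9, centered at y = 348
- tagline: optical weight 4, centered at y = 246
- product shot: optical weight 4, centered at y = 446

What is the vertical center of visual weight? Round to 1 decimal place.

Weights sum to 1 + 2 + 3 + 1 + 9 + 4 + 4 = 24.
y-moment: 1·189 + 2·288 + 3·260 + 1·174 + 9·348 + 4·246 + 4·446 = 7619; centroid 7619/24 ≈ 317.46.

y ≈ 317.5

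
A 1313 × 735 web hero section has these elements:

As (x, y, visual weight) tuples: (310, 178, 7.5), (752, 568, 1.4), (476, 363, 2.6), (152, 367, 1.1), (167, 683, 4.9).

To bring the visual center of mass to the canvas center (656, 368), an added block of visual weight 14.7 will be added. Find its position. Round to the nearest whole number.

(1056, 342)

With the added block, Σw becomes 7.5 + 1.4 + 2.6 + 1.1 + 4.9 + 14.7 = 32.2.
Along x: (5600.9 + 14.7·x) / 32.2 = 656 (existing moment 7.5·310 + 1.4·752 + 2.6·476 + 1.1·152 + 4.9·167 = 5600.9) ⇒ x = (21123.2 − 5600.9) / 14.7 ≈ 1055.94.
Along y: (6824.4 + 14.7·y) / 32.2 = 368 (existing moment 7.5·178 + 1.4·568 + 2.6·363 + 1.1·367 + 4.9·683 = 6824.4) ⇒ y = (11849.6 − 6824.4) / 14.7 ≈ 341.85.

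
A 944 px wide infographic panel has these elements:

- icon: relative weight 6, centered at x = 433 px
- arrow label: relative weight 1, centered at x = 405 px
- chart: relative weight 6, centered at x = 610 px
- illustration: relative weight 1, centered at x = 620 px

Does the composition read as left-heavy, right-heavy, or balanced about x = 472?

Total weight = 6 + 1 + 6 + 1 = 14.
x-moment: 6·433 + 1·405 + 6·610 + 1·620 = 7283; centroid 7283/14 ≈ 520.21.
Since 520.2 is right of 472, the composition reads right-heavy.

right-heavy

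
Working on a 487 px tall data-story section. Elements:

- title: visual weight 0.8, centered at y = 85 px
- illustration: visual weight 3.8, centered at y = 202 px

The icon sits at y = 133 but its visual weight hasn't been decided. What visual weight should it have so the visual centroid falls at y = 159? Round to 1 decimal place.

Existing Σw = 4.6 (0.8 + 3.8); existing moment 0.8·85 + 3.8·202 = 835.6.
Balance at y = 159 requires (835.6 + w·133) / (4.6 + w) = 159.
Solving: w = (159·4.6 − 835.6) / (133 − 159) = -104.2 / -26 ≈ 4.01.

w ≈ 4.0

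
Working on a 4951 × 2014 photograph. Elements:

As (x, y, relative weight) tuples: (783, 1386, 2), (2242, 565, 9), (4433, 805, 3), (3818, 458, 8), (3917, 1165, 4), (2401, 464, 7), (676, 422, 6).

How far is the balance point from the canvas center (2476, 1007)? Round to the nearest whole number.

≈ 408

Weights sum to 2 + 9 + 3 + 8 + 4 + 7 + 6 = 39.
Σw·x = 102118; x̄ = 102118/39 ≈ 2618.41.
Σw·y = 24376; ȳ = 24376/39 ≈ 625.03.
From (2476, 1007): dx = 142.41, dy = -381.97, so the distance is √(dx²+dy²) ≈ 407.66.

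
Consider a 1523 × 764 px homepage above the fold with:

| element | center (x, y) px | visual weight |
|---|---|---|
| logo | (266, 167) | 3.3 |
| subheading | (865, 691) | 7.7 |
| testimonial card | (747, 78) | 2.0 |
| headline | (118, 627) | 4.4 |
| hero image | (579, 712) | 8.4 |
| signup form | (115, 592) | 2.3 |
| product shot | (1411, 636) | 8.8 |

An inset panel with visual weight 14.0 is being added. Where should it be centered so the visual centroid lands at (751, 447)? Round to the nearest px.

(795, 73)

With the inset panel, Σw becomes 3.3 + 7.7 + 2.0 + 4.4 + 8.4 + 2.3 + 8.8 + 14.0 = 50.9.
x: need Σw·x = 50.9·751 = 38225.9. Existing = 3.3·266 + 7.7·865 + 2.0·747 + 4.4·118 + 8.4·579 + 2.3·115 + 8.8·1411 = 27096.4. Remainder 11129.5 / 14.0 ≈ 794.96.
y: need Σw·y = 50.9·447 = 22752.3. Existing = 3.3·167 + 7.7·691 + 2.0·78 + 4.4·627 + 8.4·712 + 2.3·592 + 8.8·636 = 21725.8. Remainder 1026.5 / 14.0 ≈ 73.32.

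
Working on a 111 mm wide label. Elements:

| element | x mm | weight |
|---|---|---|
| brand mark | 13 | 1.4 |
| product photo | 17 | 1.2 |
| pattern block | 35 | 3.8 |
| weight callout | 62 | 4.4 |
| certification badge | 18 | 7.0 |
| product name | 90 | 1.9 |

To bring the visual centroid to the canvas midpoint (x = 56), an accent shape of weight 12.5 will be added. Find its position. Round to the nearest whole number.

After adding the accent shape, total weight = 1.4 + 1.2 + 3.8 + 4.4 + 7.0 + 1.9 + 12.5 = 32.2.
Along x: (741.4 + 12.5·x) / 32.2 = 56 (existing moment 1.4·13 + 1.2·17 + 3.8·35 + 4.4·62 + 7.0·18 + 1.9·90 = 741.4) ⇒ x = (1803.2 − 741.4) / 12.5 ≈ 84.94.

x ≈ 85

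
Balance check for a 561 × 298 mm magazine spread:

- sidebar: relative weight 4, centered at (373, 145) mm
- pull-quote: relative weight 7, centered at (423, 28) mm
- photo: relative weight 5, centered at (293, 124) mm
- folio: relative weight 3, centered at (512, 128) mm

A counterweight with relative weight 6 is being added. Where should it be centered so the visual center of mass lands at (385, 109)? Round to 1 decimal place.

(361.8, 157.5)

With the counterweight, Σw becomes 4 + 7 + 5 + 3 + 6 = 25.
Along x: (7454 + 6·x) / 25 = 385 (existing moment 4·373 + 7·423 + 5·293 + 3·512 = 7454) ⇒ x = (9625 − 7454) / 6 ≈ 361.83.
Along y: (1780 + 6·y) / 25 = 109 (existing moment 4·145 + 7·28 + 5·124 + 3·128 = 1780) ⇒ y = (2725 − 1780) / 6 ≈ 157.50.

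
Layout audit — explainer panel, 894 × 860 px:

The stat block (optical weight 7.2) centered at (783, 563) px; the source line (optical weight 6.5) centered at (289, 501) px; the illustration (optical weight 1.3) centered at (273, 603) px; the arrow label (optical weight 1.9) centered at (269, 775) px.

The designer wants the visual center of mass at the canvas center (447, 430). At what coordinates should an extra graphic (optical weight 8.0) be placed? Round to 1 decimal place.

(343.5, 142.6)

With the extra graphic, Σw becomes 7.2 + 6.5 + 1.3 + 1.9 + 8.0 = 24.9.
x: target moment 24.9×447 = 11130.3; current 7.2·783 + 6.5·289 + 1.3·273 + 1.9·269 = 8382.1; the extra graphic supplies 2748.2, so x = 2748.2/8.0 ≈ 343.52.
y: target moment 24.9×430 = 10707.0; current 7.2·563 + 6.5·501 + 1.3·603 + 1.9·775 = 9566.5; the extra graphic supplies 1140.5, so y = 1140.5/8.0 ≈ 142.56.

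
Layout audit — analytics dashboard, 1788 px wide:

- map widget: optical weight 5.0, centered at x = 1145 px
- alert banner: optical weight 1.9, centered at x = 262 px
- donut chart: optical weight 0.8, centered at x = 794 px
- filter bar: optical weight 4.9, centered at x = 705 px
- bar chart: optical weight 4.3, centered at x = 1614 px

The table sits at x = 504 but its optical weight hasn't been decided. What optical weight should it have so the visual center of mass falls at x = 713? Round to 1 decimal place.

Fixed elements: Σw = 5.0 + 1.9 + 0.8 + 4.9 + 4.3 = 16.9, Σw·x = 5.0·1145 + 1.9·262 + 0.8·794 + 4.9·705 + 4.3·1614 = 17252.7.
Set Σw·x/Σw = 713: (17252.7 + 504w) = 713·(16.9 + w).
Rearranging, w·(504 − 713) = 713·16.9 − 17252.7 = -5203.0, so w ≈ -5203.0/-209 = 24.89.

w ≈ 24.9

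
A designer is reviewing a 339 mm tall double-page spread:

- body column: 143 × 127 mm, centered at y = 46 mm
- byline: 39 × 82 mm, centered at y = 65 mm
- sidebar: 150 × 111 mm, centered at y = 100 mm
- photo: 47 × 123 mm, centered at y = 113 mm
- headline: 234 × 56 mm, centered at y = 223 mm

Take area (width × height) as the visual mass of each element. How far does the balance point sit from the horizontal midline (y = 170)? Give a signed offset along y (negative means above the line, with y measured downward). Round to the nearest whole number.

Areas → weights: body column 143·127 = 18161, byline 39·82 = 3198, sidebar 150·111 = 16650, photo 47·123 = 5781, headline 234·56 = 13104; Σw = 56894.
Σw·y = 18161·46 + 3198·65 + 16650·100 + 5781·113 + 13104·223 = 6283721, so ȳ = 6283721/56894 ≈ 110.45.
Difference: 110.45 − 170 ≈ -59.55.

≈ -60 mm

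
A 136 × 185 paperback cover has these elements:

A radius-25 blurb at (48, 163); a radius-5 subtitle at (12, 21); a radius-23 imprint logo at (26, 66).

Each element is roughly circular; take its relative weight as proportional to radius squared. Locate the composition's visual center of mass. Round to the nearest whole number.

(37, 116)

Weights ∝ r²: blurb 25² = 625, subtitle 5² = 25, imprint logo 23² = 529; Σw = 1179.
x-moment: 625·48 + 25·12 + 529·26 = 44054; centroid 44054/1179 ≈ 37.37.
y-moment: 625·163 + 25·21 + 529·66 = 137314; centroid 137314/1179 ≈ 116.47.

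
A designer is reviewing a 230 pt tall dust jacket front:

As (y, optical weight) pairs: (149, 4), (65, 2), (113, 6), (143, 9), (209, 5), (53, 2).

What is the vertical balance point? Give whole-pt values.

Σw = 4 + 2 + 6 + 9 + 5 + 2 = 28.
y: moment 3842 / weight 28 ≈ 137.21

y ≈ 137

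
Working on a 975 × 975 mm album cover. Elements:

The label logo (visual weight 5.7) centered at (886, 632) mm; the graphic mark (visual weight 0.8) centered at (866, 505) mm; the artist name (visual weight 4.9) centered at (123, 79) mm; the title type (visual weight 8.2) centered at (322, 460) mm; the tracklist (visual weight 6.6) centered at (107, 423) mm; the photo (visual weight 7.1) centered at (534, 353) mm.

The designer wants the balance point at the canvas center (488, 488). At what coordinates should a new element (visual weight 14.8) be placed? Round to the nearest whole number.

(675, 676)

After adding the new element, total weight = 5.7 + 0.8 + 4.9 + 8.2 + 6.6 + 7.1 + 14.8 = 48.1.
Along x: (13483.7 + 14.8·x) / 48.1 = 488 (existing moment 5.7·886 + 0.8·866 + 4.9·123 + 8.2·322 + 6.6·107 + 7.1·534 = 13483.7) ⇒ x = (23472.8 − 13483.7) / 14.8 ≈ 674.94.
Along y: (13463.6 + 14.8·y) / 48.1 = 488 (existing moment 5.7·632 + 0.8·505 + 4.9·79 + 8.2·460 + 6.6·423 + 7.1·353 = 13463.6) ⇒ y = (23472.8 − 13463.6) / 14.8 ≈ 676.30.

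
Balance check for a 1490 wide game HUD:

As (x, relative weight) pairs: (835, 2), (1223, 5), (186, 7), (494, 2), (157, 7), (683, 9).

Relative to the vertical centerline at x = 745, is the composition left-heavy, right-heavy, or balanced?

left-heavy

Σw = 2 + 5 + 7 + 2 + 7 + 9 = 32.
x-moment: 2·835 + 5·1223 + 7·186 + 2·494 + 7·157 + 9·683 = 17321; centroid 17321/32 ≈ 541.28.
541.3 lies left of the midline 745, so the layout is left-heavy.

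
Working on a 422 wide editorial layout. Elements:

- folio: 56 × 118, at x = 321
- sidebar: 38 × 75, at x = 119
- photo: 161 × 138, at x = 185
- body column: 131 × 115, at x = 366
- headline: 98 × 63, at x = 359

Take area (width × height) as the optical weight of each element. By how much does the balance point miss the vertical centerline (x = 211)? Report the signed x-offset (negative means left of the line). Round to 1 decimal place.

Areas: folio 56·118 = 6608, sidebar 38·75 = 2850, photo 161·138 = 22218, body column 131·115 = 15065, headline 98·63 = 6174. Total weight = 52915.
Σw·x = 6608·321 + 2850·119 + 22218·185 + 15065·366 + 6174·359 = 14300904, so x̄ = 14300904/52915 ≈ 270.26.
Offset from x = 211: 270.26 − 211 ≈ 59.26.

≈ 59.3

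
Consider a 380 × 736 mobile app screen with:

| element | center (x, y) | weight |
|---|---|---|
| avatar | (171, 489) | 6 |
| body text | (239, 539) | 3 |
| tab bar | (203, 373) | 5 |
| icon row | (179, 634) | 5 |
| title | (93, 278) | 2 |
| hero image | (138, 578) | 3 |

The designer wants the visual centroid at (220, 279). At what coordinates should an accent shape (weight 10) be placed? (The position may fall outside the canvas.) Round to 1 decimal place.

(322.7, -239.0)

After adding the accent shape, total weight = 6 + 3 + 5 + 5 + 2 + 3 + 10 = 34.
x: need Σw·x = 34·220 = 7480. Existing = 6·171 + 3·239 + 5·203 + 5·179 + 2·93 + 3·138 = 4253. Remainder 3227 / 10 ≈ 322.70.
y: need Σw·y = 34·279 = 9486. Existing = 6·489 + 3·539 + 5·373 + 5·634 + 2·278 + 3·578 = 11876. Remainder -2390 / 10 ≈ -239.00.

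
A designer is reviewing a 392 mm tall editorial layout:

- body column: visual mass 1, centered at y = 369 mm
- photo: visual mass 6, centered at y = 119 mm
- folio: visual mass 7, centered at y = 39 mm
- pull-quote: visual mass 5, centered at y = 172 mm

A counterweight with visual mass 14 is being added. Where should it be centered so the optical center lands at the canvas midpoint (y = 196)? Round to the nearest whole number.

New total weight: (1 + 6 + 7 + 5) + 14 = 33.
Along y: (2216 + 14·y) / 33 = 196 (existing moment 1·369 + 6·119 + 7·39 + 5·172 = 2216) ⇒ y = (6468 − 2216) / 14 ≈ 303.71.

y ≈ 304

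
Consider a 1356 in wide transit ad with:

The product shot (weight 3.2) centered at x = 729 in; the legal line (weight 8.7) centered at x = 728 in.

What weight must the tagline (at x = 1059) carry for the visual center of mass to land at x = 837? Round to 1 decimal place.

w ≈ 5.8

Existing Σw = 11.9 (3.2 + 8.7); existing moment 3.2·729 + 8.7·728 = 8666.4.
Balance at x = 837 requires (8666.4 + w·1059) / (11.9 + w) = 837.
So w = (837·11.9 − 8666.4)/(1059 − 837) = 1293.9/222 ≈ 5.83.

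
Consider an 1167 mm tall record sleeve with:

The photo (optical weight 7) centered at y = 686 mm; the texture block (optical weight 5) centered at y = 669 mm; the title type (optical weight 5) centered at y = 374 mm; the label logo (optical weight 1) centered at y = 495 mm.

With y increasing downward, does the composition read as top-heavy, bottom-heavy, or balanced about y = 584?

Total weight = 7 + 5 + 5 + 1 = 18.
y: (7·686 + 5·669 + 5·374 + 1·495) / 18 = 10512 / 18 ≈ 584.00
The centroid 584.00 matches the midline at 584, so the layout is balanced.

balanced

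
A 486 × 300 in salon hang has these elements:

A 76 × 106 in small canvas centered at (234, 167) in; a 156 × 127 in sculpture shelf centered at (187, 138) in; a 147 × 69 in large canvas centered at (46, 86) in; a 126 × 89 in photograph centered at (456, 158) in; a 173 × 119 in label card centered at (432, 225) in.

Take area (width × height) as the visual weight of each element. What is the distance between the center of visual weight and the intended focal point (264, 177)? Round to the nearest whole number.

≈ 27 in

Areas: small canvas 76·106 = 8056, sculpture shelf 156·127 = 19812, large canvas 147·69 = 10143, photograph 126·89 = 11214, label card 173·119 = 20587. Total weight = 69812.
x-moment: 8056·234 + 19812·187 + 10143·46 + 11214·456 + 20587·432 = 20063694; centroid 20063694/69812 ≈ 287.40.
y-moment: 8056·167 + 19812·138 + 10143·86 + 11214·158 + 20587·225 = 11355593; centroid 11355593/69812 ≈ 162.66.
From (264, 177): dx = 23.40, dy = -14.34, so the distance is √(dx²+dy²) ≈ 27.44.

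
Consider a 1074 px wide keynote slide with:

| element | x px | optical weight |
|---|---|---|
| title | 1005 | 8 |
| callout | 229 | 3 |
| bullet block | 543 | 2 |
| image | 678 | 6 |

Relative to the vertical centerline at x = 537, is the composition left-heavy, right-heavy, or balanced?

Σw = 8 + 3 + 2 + 6 = 19.
x-moment: 8·1005 + 3·229 + 2·543 + 6·678 = 13881; centroid 13881/19 ≈ 730.58.
Since 730.6 is right of 537, the composition reads right-heavy.

right-heavy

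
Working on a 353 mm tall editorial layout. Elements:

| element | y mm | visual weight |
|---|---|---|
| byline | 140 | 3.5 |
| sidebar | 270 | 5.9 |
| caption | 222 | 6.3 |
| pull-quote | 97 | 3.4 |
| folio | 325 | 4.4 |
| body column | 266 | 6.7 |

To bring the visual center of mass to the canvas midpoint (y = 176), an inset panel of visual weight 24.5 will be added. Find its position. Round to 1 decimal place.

y ≈ 106.3

New total weight: (3.5 + 5.9 + 6.3 + 3.4 + 4.4 + 6.7) + 24.5 = 54.7.
y: target moment 54.7×176 = 9627.2; current 3.5·140 + 5.9·270 + 6.3·222 + 3.4·97 + 4.4·325 + 6.7·266 = 7023.6; the inset panel supplies 2603.6, so y = 2603.6/24.5 ≈ 106.27.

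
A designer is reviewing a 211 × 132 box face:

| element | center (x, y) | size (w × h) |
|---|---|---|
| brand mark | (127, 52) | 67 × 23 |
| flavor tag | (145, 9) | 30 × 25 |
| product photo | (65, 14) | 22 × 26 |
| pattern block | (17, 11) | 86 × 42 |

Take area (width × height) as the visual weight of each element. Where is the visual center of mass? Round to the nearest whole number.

(62, 21)

Areas → weights: brand mark 67·23 = 1541, flavor tag 30·25 = 750, product photo 22·26 = 572, pattern block 86·42 = 3612; Σw = 6475.
Σw·x = 1541·127 + 750·145 + 572·65 + 3612·17 = 403041, so x̄ = 403041/6475 ≈ 62.25.
Σw·y = 1541·52 + 750·9 + 572·14 + 3612·11 = 134622, so ȳ = 134622/6475 ≈ 20.79.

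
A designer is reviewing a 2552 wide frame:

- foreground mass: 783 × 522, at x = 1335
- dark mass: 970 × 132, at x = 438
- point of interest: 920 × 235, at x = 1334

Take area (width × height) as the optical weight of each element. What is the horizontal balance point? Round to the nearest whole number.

x ≈ 1182

Taking area as weight: foreground mass 783·522 = 408726, dark mass 970·132 = 128040, point of interest 920·235 = 216200. Sum 752966.
Σw·x = 408726·1335 + 128040·438 + 216200·1334 = 890141530, so x̄ = 890141530/752966 ≈ 1182.18.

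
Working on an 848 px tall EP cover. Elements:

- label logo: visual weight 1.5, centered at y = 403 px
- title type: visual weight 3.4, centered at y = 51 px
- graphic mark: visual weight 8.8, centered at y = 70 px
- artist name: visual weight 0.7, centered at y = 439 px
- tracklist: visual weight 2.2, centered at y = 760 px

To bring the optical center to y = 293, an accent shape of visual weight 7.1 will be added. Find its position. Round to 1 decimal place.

y ≈ 502.9

New total weight: (1.5 + 3.4 + 8.8 + 0.7 + 2.2) + 7.1 = 23.7.
y: target moment 23.7×293 = 6944.1; current 1.5·403 + 3.4·51 + 8.8·70 + 0.7·439 + 2.2·760 = 3373.2; the accent shape supplies 3570.9, so y = 3570.9/7.1 ≈ 502.94.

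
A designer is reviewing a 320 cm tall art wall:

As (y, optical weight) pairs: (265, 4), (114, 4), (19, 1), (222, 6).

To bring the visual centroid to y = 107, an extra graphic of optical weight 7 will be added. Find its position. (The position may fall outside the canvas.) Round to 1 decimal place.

y ≈ -73.3

After adding the extra graphic, total weight = 4 + 4 + 1 + 6 + 7 = 22.
Along y: (2867 + 7·y) / 22 = 107 (existing moment 4·265 + 4·114 + 1·19 + 6·222 = 2867) ⇒ y = (2354 − 2867) / 7 ≈ -73.29.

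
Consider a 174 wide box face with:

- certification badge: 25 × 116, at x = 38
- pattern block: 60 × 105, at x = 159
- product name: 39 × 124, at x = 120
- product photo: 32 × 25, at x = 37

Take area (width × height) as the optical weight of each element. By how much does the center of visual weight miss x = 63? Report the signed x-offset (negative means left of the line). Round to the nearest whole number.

Areas → weights: certification badge 25·116 = 2900, pattern block 60·105 = 6300, product name 39·124 = 4836, product photo 32·25 = 800; Σw = 14836.
x-moment: 2900·38 + 6300·159 + 4836·120 + 800·37 = 1721820; centroid 1721820/14836 ≈ 116.06.
Offset from x = 63: 116.06 − 63 ≈ 53.06.

≈ 53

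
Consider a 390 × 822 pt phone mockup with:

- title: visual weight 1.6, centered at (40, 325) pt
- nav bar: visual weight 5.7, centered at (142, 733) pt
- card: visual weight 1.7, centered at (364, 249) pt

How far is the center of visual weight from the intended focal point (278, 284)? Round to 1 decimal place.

Total weight = 1.6 + 5.7 + 1.7 = 9.0.
Σw·x = 1.6·40 + 5.7·142 + 1.7·364 = 1492.2, so x̄ = 1492.2/9.0 ≈ 165.80.
Σw·y = 1.6·325 + 5.7·733 + 1.7·249 = 5121.4, so ȳ = 5121.4/9.0 ≈ 569.04.
Relative to (278, 284): Δ = (-112.20, 285.04); |Δ| = √(-112.20² + 285.04²) ≈ 306.33.

≈ 306.3 pt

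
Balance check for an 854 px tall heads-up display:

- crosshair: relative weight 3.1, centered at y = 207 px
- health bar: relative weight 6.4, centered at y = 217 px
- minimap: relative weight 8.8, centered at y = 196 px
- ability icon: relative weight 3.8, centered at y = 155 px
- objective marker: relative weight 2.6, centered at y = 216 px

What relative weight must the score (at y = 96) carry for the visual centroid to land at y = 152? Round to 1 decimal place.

Fixed elements: Σw = 3.1 + 6.4 + 8.8 + 3.8 + 2.6 = 24.7, Σw·y = 3.1·207 + 6.4·217 + 8.8·196 + 3.8·155 + 2.6·216 = 4905.9.
For the centroid to hit 152: (4905.9 + w·96) / (24.7 + w) = 152.
So w = (152·24.7 − 4905.9)/(96 − 152) = -1151.5/-56 ≈ 20.56.

w ≈ 20.6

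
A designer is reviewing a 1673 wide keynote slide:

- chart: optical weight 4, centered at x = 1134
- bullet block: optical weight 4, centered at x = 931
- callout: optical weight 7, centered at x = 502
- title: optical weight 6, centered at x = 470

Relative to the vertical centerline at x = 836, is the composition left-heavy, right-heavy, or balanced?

left-heavy

Total weight = 4 + 4 + 7 + 6 = 21.
x: (4·1134 + 4·931 + 7·502 + 6·470) / 21 = 14594 / 21 ≈ 694.95
695.0 vs midline 836 → left-heavy.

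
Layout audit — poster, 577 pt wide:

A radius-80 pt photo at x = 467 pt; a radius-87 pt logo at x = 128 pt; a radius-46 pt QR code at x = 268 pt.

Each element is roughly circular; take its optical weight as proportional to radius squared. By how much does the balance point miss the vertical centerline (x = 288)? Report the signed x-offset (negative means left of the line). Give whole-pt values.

Weights ∝ r²: photo 80² = 6400, logo 87² = 7569, QR code 46² = 2116; Σw = 16085.
x-moment: 6400·467 + 7569·128 + 2116·268 = 4524720; centroid 4524720/16085 ≈ 281.30.
Offset from x = 288: 281.30 − 288 ≈ -6.70.

≈ -7 pt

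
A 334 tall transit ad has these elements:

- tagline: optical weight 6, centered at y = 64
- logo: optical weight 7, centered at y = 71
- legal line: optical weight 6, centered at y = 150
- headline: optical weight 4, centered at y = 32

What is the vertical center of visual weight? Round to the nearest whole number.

y ≈ 83

Σw = 6 + 7 + 6 + 4 = 23.
Σw·y = 6·64 + 7·71 + 6·150 + 4·32 = 1909, so ȳ = 1909/23 ≈ 83.00.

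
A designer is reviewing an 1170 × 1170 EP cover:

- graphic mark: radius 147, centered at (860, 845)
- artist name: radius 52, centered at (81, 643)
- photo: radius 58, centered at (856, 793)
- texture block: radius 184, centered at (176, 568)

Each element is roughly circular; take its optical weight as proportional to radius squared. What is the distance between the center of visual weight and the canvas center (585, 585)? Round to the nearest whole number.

Weights ∝ r²: graphic mark 147² = 21609, artist name 52² = 2704, photo 58² = 3364, texture block 184² = 33856; Σw = 61533.
x: (21609·860 + 2704·81 + 3364·856 + 33856·176) / 61533 = 27641004 / 61533 ≈ 449.21
y: (21609·845 + 2704·643 + 3364·793 + 33856·568) / 61533 = 41896137 / 61533 ≈ 680.87
Offset from (585, 585): Δx ≈ -135.79, Δy ≈ 95.87; distance = √(Δx² + Δy²) ≈ 166.23.

≈ 166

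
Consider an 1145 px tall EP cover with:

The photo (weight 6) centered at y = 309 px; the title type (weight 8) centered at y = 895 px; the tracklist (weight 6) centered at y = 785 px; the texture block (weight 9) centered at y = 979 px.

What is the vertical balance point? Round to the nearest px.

y ≈ 777

Total weight = 6 + 8 + 6 + 9 = 29.
y-moment: 6·309 + 8·895 + 6·785 + 9·979 = 22535; centroid 22535/29 ≈ 777.07.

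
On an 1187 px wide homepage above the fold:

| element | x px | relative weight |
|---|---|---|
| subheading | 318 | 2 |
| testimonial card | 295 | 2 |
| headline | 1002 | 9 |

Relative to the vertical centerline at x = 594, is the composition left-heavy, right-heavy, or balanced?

right-heavy

Σw = 2 + 2 + 9 = 13.
Σw·x = 2·318 + 2·295 + 9·1002 = 10244, so x̄ = 10244/13 ≈ 788.00.
Since 788.0 is right of 594, the composition reads right-heavy.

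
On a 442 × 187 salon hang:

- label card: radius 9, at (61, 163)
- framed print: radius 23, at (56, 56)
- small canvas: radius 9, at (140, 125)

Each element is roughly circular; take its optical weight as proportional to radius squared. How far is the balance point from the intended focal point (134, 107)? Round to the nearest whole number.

≈ 74

Weights ∝ r²: label card 9² = 81, framed print 23² = 529, small canvas 9² = 81; Σw = 691.
Σw·x = 81·61 + 529·56 + 81·140 = 45905, so x̄ = 45905/691 ≈ 66.43.
Σw·y = 81·163 + 529·56 + 81·125 = 52952, so ȳ = 52952/691 ≈ 76.63.
From (134, 107): dx = -67.57, dy = -30.37, so the distance is √(dx²+dy²) ≈ 74.08.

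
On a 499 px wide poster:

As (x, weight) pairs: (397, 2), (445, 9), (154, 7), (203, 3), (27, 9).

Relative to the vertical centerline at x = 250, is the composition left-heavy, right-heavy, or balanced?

Σw = 2 + 9 + 7 + 3 + 9 = 30.
x-moment: 2·397 + 9·445 + 7·154 + 3·203 + 9·27 = 6729; centroid 6729/30 ≈ 224.30.
224.3 lies left of the midline 250, so the layout is left-heavy.

left-heavy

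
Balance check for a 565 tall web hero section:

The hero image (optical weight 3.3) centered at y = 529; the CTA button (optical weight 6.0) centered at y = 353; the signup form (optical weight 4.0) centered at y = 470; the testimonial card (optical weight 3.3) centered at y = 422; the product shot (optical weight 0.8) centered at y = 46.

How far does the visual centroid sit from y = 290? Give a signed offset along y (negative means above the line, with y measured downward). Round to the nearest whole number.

≈ 122

Weights sum to 3.3 + 6.0 + 4.0 + 3.3 + 0.8 = 17.4.
y-moment: 3.3·529 + 6.0·353 + 4.0·470 + 3.3·422 + 0.8·46 = 7173.1; centroid 7173.1/17.4 ≈ 412.25.
Offset from y = 290: 412.25 − 290 ≈ 122.25.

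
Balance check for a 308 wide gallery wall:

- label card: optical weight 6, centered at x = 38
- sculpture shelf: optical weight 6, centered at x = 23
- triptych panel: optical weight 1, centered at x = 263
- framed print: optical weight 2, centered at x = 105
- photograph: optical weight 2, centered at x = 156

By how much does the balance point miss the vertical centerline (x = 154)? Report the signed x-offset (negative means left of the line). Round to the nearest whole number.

Σw = 6 + 6 + 1 + 2 + 2 = 17.
Σw·x = 6·38 + 6·23 + 1·263 + 2·105 + 2·156 = 1151, so x̄ = 1151/17 ≈ 67.71.
Offset from x = 154: 67.71 − 154 ≈ -86.29.

≈ -86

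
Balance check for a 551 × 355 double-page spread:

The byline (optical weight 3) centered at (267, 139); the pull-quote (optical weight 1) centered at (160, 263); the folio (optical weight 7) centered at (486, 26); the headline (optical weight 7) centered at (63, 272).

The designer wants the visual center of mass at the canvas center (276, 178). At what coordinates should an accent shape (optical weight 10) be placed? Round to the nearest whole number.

(292, 222)

After adding the accent shape, total weight = 3 + 1 + 7 + 7 + 10 = 28.
x: need Σw·x = 28·276 = 7728. Existing = 3·267 + 1·160 + 7·486 + 7·63 = 4804. Remainder 2924 / 10 ≈ 292.40.
y: need Σw·y = 28·178 = 4984. Existing = 3·139 + 1·263 + 7·26 + 7·272 = 2766. Remainder 2218 / 10 ≈ 221.80.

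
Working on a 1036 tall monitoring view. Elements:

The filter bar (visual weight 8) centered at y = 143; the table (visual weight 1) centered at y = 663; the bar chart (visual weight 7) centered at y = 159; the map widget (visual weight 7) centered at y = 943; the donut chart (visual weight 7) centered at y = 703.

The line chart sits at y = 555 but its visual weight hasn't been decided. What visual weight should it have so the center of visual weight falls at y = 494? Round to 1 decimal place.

Known weights sum to 8 + 1 + 7 + 7 + 7 = 30; their moment is 8·143 + 1·663 + 7·159 + 7·943 + 7·703 = 14442.
Set Σw·y/Σw = 494: (14442 + 555w) = 494·(30 + w).
Rearranging, w·(555 − 494) = 494·30 − 14442 = 378, so w ≈ 378/61 = 6.20.

w ≈ 6.2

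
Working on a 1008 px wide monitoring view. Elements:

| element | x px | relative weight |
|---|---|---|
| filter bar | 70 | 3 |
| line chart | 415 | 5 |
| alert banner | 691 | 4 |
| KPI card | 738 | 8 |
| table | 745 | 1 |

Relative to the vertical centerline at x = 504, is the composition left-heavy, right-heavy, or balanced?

Σw = 3 + 5 + 4 + 8 + 1 = 21.
x-moment: 3·70 + 5·415 + 4·691 + 8·738 + 1·745 = 11698; centroid 11698/21 ≈ 557.05.
557.0 vs midline 504 → right-heavy.

right-heavy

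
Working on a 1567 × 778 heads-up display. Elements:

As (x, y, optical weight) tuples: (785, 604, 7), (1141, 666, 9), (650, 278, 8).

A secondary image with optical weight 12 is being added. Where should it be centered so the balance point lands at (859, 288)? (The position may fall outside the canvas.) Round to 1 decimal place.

New total weight: (7 + 9 + 8) + 12 = 36.
x: target moment 36×859 = 30924; current 7·785 + 9·1141 + 8·650 = 20964; the secondary image supplies 9960, so x = 9960/12 ≈ 830.00.
y: target moment 36×288 = 10368; current 7·604 + 9·666 + 8·278 = 12446; the secondary image supplies -2078, so y = -2078/12 ≈ -173.17.

(830.0, -173.2)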